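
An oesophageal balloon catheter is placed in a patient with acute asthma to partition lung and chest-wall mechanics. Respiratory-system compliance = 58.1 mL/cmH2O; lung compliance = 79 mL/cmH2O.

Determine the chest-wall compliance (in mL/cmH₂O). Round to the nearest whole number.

220

1/Ccw = 1/Crs − 1/CL.
1/Ccw = 1/58.1 − 1/79 = 0.004553.
Ccw = 219.64 mL/cmH2O.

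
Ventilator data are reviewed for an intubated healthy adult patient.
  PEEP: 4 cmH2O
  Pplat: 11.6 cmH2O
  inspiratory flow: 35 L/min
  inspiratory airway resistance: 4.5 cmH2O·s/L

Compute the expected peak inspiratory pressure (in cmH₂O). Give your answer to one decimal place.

Flow: 35 L/min ÷ 60 = 0.5833 L/s.
PIP = Pplat + Raw × flow = 11.6 + 4.5 × 0.5833 = 11.6 + 2.625 = 14.225 cmH2O.

14.2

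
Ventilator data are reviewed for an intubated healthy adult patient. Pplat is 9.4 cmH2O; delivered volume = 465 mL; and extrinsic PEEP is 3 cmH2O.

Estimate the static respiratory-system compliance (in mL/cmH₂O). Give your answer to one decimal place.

72.7

Cstat = Vt / (Pplat − PEEP) = 465 / (9.4 − 3) = 465 / 6.4 = 72.656 mL/cmH2O.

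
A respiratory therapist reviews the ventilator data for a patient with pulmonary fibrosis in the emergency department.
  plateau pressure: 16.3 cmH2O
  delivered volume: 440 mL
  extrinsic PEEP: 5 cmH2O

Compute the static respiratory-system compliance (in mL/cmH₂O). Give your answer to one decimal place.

Cstat = Vt / (Pplat − PEEP) = 440 / (16.3 − 5) = 440 / 11.3 = 38.938 mL/cmH2O.

38.9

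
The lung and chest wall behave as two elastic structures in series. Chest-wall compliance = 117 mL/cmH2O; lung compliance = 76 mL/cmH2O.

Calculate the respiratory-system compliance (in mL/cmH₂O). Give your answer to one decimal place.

Lung and chest wall are elastances in series: 1/Crs = 1/CL + 1/Ccw.
1/Crs = 1/76 + 1/117 = 0.0217.
Crs = 46.083 mL/cmH2O.

46.1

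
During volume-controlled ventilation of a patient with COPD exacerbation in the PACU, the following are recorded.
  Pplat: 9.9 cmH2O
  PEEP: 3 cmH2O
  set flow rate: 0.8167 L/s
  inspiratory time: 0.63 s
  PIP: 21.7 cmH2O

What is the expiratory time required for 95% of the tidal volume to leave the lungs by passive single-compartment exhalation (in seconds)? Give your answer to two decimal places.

Vt = flow × Ti = 0.8167 L/s × 0.63 s × 1000 mL/L = 514.52 mL.
R = (PIP − Pplat)/V̇ = (21.7 − 9.9) / 0.8167 = 11.8/0.8167 = 14.448 cmH2O·s/L.
C = Vt/(Pplat − PEEP) = 514.52 / (9.9 − 3) = 514.52/6.9 = 74.568 mL/cmH2O.
τ = R × C = 14.448 × 0.07457 L/cmH2O = 1.077 s.
t = −τ·ln(1 − 0.95) = −1.077·ln(0.05) = 3.226 s.

3.23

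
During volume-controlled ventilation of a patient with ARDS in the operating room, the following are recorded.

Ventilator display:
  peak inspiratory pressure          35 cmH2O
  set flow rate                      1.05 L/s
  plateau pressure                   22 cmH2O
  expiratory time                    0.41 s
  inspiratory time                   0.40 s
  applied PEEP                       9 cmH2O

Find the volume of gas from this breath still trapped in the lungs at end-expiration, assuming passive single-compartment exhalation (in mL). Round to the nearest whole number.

151

Vt = flow × Ti = 1.05 L/s × 0.40 s × 1000 mL/L = 420.0 mL.
R = (PIP − Pplat)/V̇ = (35 − 22) / 1.05 = 13.0/1.05 = 12.381 cmH2O·s/L.
C = Vt/(Pplat − PEEP) = 420.0 / (22 − 9) = 420.0/13.0 = 32.308 mL/cmH2O.
τ = R × C = 12.381 × 0.03231 L/cmH2O = 0.4 s.
Fraction remaining = e^(−Te/τ) = e^(−0.41/0.4) = 0.3588.
Trapped volume = 420.0 × 0.3588 = 150.7 mL.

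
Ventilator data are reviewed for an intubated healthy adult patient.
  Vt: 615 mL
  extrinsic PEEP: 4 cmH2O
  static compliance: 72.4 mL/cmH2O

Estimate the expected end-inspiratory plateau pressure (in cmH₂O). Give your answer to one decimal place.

12.5

Pplat = PEEP + Vt / Cstat = 4 + 615 / 72.4 = 4 + 8.494 = 12.494 cmH2O.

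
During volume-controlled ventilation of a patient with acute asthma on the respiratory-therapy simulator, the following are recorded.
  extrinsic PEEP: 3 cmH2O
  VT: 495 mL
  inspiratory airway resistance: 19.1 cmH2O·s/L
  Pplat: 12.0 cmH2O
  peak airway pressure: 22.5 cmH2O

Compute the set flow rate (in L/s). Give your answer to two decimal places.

flow = (PIP − Pplat) / Raw = 10.5 / 19.1 = 0.5497 L/s.

0.55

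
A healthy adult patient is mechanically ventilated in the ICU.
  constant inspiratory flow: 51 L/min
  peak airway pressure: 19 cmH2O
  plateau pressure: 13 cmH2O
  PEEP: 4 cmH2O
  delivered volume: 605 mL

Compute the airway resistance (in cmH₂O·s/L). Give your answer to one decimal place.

Flow: 51 L/min ÷ 60 = 0.85 L/s.
Raw = (PIP − Pplat) / flow = (19 − 13) / 0.85 = 6.0 / 0.85 = 7.059 cmH2O·s/L.

7.1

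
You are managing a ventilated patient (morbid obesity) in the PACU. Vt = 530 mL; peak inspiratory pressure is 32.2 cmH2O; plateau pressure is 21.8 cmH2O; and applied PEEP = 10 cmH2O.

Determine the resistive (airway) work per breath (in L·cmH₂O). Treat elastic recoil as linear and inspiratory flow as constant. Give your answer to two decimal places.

With constant inspiratory flow the resistive pressure is constant at PIP − Pplat = 32.2 − 21.8 = 10.4 cmH2O, so resistive work = 10.4 × 0.530 = 5.512 L·cmH2O.

5.51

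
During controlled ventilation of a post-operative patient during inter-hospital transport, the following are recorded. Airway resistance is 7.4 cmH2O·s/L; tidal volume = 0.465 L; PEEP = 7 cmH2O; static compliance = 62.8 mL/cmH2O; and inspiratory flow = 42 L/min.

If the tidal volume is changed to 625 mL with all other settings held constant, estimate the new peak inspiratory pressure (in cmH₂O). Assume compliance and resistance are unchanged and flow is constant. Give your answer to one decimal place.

22.1

Flow: 42 L/min ÷ 60 = 0.7 L/s.
PIP = Vt/C + R·V̇ + PEEP (constant-flow equation of motion).
Only the elastic term changes: ΔPIP = ΔVt / C = (625 − 465) / 62.8 = 2.548 cmH2O.
Original PIP = 465/62.8 + 7.4×0.7 + 7 = 19.584 cmH2O; new PIP = 19.584 + (2.548) = 22.132 cmH2O.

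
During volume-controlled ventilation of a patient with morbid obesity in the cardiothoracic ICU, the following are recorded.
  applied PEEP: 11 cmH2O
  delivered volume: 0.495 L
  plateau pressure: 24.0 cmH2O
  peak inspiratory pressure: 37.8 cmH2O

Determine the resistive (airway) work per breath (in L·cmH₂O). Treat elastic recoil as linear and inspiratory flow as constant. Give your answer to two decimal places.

With constant inspiratory flow the resistive pressure is constant at PIP − Pplat = 37.8 − 24.0 = 13.8 cmH2O, so resistive work = 13.8 × 0.495 = 6.831 L·cmH2O.

6.83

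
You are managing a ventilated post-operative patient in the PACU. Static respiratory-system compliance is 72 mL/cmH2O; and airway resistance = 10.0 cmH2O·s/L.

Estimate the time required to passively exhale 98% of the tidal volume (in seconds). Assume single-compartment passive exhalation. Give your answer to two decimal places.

2.82

τ = R × C = 10.0 × 72 mL/cmH2O = 10.0 × 0.072 L/cmH2O = 0.72 s.
Exhaled fraction f = 1 − e^(−t/τ) → t = −τ·ln(1 − f) = −0.72·ln(0.02) = 2.817 s.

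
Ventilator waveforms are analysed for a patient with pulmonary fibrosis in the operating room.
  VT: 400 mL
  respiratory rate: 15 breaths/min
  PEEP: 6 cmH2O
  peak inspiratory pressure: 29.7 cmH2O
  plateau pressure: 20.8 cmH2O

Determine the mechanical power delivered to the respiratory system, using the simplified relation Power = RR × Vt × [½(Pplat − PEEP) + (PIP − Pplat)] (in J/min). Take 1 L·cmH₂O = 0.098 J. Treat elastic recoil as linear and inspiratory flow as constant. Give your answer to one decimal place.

Per-breath work = Vt × [½(Pplat−PEEP) + (PIP−Pplat)] = 0.400 × [0.5×14.8 + 8.9] = 0.400 × 16.3 = 6.52 L·cmH2O.
Power = 15 × 6.52 = 97.8 L·cmH2O/min.
× 0.098 J/(L·cmH2O) → 9.584 J/min.

9.6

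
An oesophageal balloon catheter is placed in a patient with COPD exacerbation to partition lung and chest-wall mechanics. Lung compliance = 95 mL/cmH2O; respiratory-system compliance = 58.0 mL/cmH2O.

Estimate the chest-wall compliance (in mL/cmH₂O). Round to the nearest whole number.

1/Ccw = 1/Crs − 1/CL.
1/Ccw = 1/58.0 − 1/95 = 0.006715.
Ccw = 148.92 mL/cmH2O.

149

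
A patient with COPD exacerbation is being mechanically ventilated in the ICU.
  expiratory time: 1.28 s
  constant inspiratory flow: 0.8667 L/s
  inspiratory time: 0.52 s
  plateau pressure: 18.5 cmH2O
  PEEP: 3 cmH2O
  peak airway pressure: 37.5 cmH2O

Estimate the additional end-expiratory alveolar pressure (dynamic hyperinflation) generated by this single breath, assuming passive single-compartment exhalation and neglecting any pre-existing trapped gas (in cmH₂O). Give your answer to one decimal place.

2.1

Vt = flow × Ti = 0.8667 L/s × 0.52 s × 1000 mL/L = 450.68 mL.
R = (PIP − Pplat)/V̇ = (37.5 − 18.5) / 0.8667 = 19.0/0.8667 = 21.922 cmH2O·s/L.
C = Vt/(Pplat − PEEP) = 450.68 / (18.5 − 3) = 450.68/15.5 = 29.076 mL/cmH2O.
τ = R × C = 21.922 × 0.02908 L/cmH2O = 0.6375 s.
Fraction remaining = e^(−Te/τ) = e^(−1.28/0.6375) = 0.1343; trapped volume = 450.68 × 0.1343 = 60.526 mL.
Additional alveolar pressure from trapping ≈ V_trapped / C = 60.526 / 29.076 = 2.082 cmH2O.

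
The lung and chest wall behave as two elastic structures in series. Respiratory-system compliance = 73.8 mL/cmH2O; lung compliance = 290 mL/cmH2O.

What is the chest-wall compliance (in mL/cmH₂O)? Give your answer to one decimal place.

1/Ccw = 1/Crs − 1/CL.
1/Ccw = 1/73.8 − 1/290 = 0.0101.
Ccw = 99.01 mL/cmH2O.

99.0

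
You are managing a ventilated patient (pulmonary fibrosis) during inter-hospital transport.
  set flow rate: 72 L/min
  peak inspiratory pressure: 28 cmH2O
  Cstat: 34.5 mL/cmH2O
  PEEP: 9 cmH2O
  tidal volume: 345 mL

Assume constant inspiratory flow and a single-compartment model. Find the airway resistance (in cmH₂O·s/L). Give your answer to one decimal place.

Flow: 72 L/min ÷ 60 = 1.2 L/s.
Equation of motion (constant flow): PIP = Vt/C + R·V̇ + PEEP.
R·V̇ = PIP − Vt/C − PEEP = 28 − 345/34.5 − 9 = 28 − 10.0 − 9 = 9.0 cmH2O.
R = 9.0 / 1.2 = 7.5 cmH2O·s/L.

7.5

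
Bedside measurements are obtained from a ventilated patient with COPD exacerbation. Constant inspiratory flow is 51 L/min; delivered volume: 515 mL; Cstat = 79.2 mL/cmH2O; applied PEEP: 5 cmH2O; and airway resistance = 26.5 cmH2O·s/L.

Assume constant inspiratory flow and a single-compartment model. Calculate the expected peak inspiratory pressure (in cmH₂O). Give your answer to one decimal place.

Flow: 51 L/min ÷ 60 = 0.85 L/s.
Equation of motion (constant flow): PIP = Vt/C + R·V̇ + PEEP.
PIP = 515/79.2 + 26.5×0.85 + 5 = 6.503 + 22.525 + 5 = 34.028 cmH2O.

34.0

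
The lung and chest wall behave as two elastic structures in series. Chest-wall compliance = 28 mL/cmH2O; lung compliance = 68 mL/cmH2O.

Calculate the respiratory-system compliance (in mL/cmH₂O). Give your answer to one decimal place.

19.8

Lung and chest wall are elastances in series: 1/Crs = 1/CL + 1/Ccw.
1/Crs = 1/68 + 1/28 = 0.05042.
Crs = 19.833 mL/cmH2O.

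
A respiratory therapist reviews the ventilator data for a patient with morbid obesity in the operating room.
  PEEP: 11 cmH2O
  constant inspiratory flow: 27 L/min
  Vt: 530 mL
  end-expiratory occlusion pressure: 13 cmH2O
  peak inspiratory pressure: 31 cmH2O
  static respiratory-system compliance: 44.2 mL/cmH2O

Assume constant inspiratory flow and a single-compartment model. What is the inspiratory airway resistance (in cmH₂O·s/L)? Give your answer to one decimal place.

13.4

Flow: 27 L/min ÷ 60 = 0.45 L/s.
Total PEEP = 13 cmH2O (set 11 + intrinsic 2); this is the baseline alveolar pressure.
Equation of motion (constant flow): PIP = Vt/C + R·V̇ + PEEP.
R·V̇ = PIP − Vt/C − PEEP = 31 − 530/44.2 − 13 = 31 − 11.991 − 13 = 6.009 cmH2O.
R = 6.009 / 0.45 = 13.353 cmH2O·s/L.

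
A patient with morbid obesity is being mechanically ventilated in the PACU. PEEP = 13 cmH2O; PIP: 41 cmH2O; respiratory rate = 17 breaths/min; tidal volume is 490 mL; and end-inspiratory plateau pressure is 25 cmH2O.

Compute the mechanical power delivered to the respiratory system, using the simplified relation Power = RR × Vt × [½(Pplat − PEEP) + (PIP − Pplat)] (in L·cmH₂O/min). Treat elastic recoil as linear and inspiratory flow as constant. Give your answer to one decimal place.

Per-breath work = Vt × [½(Pplat−PEEP) + (PIP−Pplat)] = 0.490 × [0.5×12.0 + 16.0] = 0.490 × 22.0 = 10.78 L·cmH2O.
Power = 17 × 10.78 = 183.26 L·cmH2O/min.

183.3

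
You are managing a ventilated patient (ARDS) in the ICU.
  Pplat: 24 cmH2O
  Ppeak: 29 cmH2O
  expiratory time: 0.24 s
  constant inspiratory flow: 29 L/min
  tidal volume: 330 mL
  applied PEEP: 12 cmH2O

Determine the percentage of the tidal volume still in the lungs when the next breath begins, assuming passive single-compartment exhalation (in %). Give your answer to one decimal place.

43.0

Flow: 29 L/min ÷ 60 = 0.4833 L/s.
R = (PIP − Pplat)/V̇ = (29 − 24) / 0.4833 = 5.0/0.4833 = 10.346 cmH2O·s/L.
C = Vt/(Pplat − PEEP) = 330.0 / (24 − 12) = 330.0/12.0 = 27.5 mL/cmH2O.
τ = R × C = 10.346 × 0.0275 L/cmH2O = 0.2845 s.
Fraction remaining at end-expiration = e^(−Te/τ) = e^(−0.24/0.2845) = 0.4302 → 43.02%.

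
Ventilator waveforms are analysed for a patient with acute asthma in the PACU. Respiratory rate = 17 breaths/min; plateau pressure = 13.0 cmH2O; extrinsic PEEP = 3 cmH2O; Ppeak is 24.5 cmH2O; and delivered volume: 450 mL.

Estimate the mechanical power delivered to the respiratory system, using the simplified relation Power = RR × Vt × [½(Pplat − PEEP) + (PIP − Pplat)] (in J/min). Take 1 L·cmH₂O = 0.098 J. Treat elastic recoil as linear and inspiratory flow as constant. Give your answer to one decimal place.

Per-breath work = Vt × [½(Pplat−PEEP) + (PIP−Pplat)] = 0.450 × [0.5×10.0 + 11.5] = 0.450 × 16.5 = 7.425 L·cmH2O.
Power = 17 × 7.425 = 126.23 L·cmH2O/min.
× 0.098 J/(L·cmH2O) → 12.371 J/min.

12.4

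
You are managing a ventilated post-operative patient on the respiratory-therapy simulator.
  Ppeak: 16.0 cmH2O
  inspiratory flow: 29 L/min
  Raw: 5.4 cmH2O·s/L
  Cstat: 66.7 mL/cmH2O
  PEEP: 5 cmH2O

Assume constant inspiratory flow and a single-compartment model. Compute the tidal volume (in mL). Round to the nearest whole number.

560

Flow: 29 L/min ÷ 60 = 0.4833 L/s.
Equation of motion (constant flow): PIP = Vt/C + R·V̇ + PEEP.
Vt/C = PIP − R·V̇ − PEEP = 16.0 − 2.61 − 5 = 8.39 cmH2O.
Vt = C × 8.39 = 66.7 × 8.39 = 559.61 mL.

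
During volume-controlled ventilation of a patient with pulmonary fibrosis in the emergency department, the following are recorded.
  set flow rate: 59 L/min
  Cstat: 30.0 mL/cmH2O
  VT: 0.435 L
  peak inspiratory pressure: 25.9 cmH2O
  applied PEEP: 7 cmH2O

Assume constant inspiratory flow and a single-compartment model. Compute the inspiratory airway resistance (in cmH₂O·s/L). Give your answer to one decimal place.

4.5

Flow: 59 L/min ÷ 60 = 0.9833 L/s.
Equation of motion (constant flow): PIP = Vt/C + R·V̇ + PEEP.
R·V̇ = PIP − Vt/C − PEEP = 25.9 − 435/30.0 − 7 = 25.9 − 14.5 − 7 = 4.4 cmH2O.
R = 4.4 / 0.9833 = 4.475 cmH2O·s/L.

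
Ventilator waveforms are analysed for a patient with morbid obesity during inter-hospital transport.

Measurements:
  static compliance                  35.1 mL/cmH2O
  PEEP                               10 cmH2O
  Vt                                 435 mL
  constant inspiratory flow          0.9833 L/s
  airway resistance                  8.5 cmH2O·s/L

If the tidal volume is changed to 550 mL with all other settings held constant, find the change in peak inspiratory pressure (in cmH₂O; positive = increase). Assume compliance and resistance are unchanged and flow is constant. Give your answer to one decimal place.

3.3

PIP = Vt/C + R·V̇ + PEEP (constant-flow equation of motion).
Only the elastic term changes: ΔPIP = ΔVt / C = (550 − 435) / 35.1 = 3.276 cmH2O.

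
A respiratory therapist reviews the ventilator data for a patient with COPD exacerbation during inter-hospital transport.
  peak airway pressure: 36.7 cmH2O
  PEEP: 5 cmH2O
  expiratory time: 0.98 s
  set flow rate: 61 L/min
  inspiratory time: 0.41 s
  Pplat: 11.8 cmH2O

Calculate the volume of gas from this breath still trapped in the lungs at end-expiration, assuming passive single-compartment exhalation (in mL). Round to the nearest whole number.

217

Flow: 61 L/min ÷ 60 = 1.0167 L/s.
Vt = flow × Ti = 1.0167 L/s × 0.41 s × 1000 mL/L = 416.85 mL.
R = (PIP − Pplat)/V̇ = (36.7 − 11.8) / 1.0167 = 24.9/1.0167 = 24.491 cmH2O·s/L.
C = Vt/(Pplat − PEEP) = 416.85 / (11.8 − 5) = 416.85/6.8 = 61.301 mL/cmH2O.
τ = R × C = 24.491 × 0.0613 L/cmH2O = 1.501 s.
Fraction remaining = e^(−Te/τ) = e^(−0.98/1.501) = 0.5205.
Trapped volume = 416.85 × 0.5205 = 216.97 mL.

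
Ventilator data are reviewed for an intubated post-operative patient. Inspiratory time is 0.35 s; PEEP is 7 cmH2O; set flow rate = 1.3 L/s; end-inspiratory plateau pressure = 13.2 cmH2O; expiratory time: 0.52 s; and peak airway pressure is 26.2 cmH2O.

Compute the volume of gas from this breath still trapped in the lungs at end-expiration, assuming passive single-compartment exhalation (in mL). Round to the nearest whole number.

Vt = flow × Ti = 1.3 L/s × 0.35 s × 1000 mL/L = 455.0 mL.
R = (PIP − Pplat)/V̇ = (26.2 − 13.2) / 1.3 = 13.0/1.3 = 10.0 cmH2O·s/L.
C = Vt/(Pplat − PEEP) = 455.0 / (13.2 − 7) = 455.0/6.2 = 73.387 mL/cmH2O.
τ = R × C = 10.0 × 0.07339 L/cmH2O = 0.7339 s.
Fraction remaining = e^(−Te/τ) = e^(−0.52/0.7339) = 0.4924.
Trapped volume = 455.0 × 0.4924 = 224.04 mL.

224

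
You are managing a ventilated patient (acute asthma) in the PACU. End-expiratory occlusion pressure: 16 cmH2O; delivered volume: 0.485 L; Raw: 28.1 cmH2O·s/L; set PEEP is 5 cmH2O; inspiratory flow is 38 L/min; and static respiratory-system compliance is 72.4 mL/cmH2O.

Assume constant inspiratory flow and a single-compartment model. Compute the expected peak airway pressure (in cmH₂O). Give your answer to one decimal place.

40.5

Flow: 38 L/min ÷ 60 = 0.6333 L/s.
Total PEEP = 16 cmH2O (set 5 + intrinsic 11); this is the baseline alveolar pressure.
Equation of motion (constant flow): PIP = Vt/C + R·V̇ + PEEP.
PIP = 485/72.4 + 28.1×0.6333 + 16 = 6.699 + 17.796 + 16 = 40.495 cmH2O.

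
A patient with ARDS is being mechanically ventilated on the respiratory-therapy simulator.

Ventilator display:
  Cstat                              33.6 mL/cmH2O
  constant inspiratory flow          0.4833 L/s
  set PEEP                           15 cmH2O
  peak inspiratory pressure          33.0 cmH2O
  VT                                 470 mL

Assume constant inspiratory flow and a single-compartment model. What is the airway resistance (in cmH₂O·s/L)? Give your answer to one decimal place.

Equation of motion (constant flow): PIP = Vt/C + R·V̇ + PEEP.
R·V̇ = PIP − Vt/C − PEEP = 33.0 − 470/33.6 − 15 = 33.0 − 13.988 − 15 = 4.012 cmH2O.
R = 4.012 / 0.4833 = 8.301 cmH2O·s/L.

8.3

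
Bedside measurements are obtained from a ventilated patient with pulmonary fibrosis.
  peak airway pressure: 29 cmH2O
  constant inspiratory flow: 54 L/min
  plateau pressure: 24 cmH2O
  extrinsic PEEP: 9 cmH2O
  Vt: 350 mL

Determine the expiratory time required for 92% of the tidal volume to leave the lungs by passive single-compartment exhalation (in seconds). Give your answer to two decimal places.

0.33

Flow: 54 L/min ÷ 60 = 0.9 L/s.
R = (PIP − Pplat)/V̇ = (29 − 24) / 0.9 = 5.0/0.9 = 5.556 cmH2O·s/L.
C = Vt/(Pplat − PEEP) = 350.0 / (24 − 9) = 350.0/15.0 = 23.333 mL/cmH2O.
τ = R × C = 5.556 × 0.02333 L/cmH2O = 0.1296 s.
t = −τ·ln(1 − 0.92) = −0.1296·ln(0.08) = 0.3273 s.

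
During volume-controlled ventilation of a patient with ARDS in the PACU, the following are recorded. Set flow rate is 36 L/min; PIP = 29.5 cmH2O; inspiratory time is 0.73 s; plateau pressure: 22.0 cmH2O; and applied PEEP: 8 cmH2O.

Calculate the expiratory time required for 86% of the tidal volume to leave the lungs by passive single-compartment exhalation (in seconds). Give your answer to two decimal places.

Flow: 36 L/min ÷ 60 = 0.6 L/s.
Vt = flow × Ti = 0.6 L/s × 0.73 s × 1000 mL/L = 438.0 mL.
R = (PIP − Pplat)/V̇ = (29.5 − 22.0) / 0.6 = 7.5/0.6 = 12.5 cmH2O·s/L.
C = Vt/(Pplat − PEEP) = 438.0 / (22.0 − 8) = 438.0/14.0 = 31.286 mL/cmH2O.
τ = R × C = 12.5 × 0.03129 L/cmH2O = 0.3911 s.
t = −τ·ln(1 − 0.86) = −0.3911·ln(0.14) = 0.7689 s.

0.77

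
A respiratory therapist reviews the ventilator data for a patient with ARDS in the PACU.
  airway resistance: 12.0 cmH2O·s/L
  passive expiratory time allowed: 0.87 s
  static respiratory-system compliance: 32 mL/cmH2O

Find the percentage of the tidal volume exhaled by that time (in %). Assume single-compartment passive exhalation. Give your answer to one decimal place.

89.6

τ = R × C = 12.0 × 32 mL/cmH2O = 12.0 × 0.032 L/cmH2O = 0.384 s.
Passive exhalation: V(t)/V₀ = e^(−t/τ) = e^(−0.87/0.384) = 0.1038.
Fraction exhaled = 1 − 0.1038 = 0.8962 → 89.62%.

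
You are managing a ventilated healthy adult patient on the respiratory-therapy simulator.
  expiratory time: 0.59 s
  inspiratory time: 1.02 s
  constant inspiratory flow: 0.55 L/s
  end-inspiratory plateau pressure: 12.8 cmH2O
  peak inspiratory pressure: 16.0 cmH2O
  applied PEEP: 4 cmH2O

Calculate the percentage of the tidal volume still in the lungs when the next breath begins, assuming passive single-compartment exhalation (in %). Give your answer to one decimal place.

Vt = flow × Ti = 0.55 L/s × 1.02 s × 1000 mL/L = 561.0 mL.
R = (PIP − Pplat)/V̇ = (16.0 − 12.8) / 0.55 = 3.2/0.55 = 5.818 cmH2O·s/L.
C = Vt/(Pplat − PEEP) = 561.0 / (12.8 − 4) = 561.0/8.8 = 63.75 mL/cmH2O.
τ = R × C = 5.818 × 0.06375 L/cmH2O = 0.3709 s.
Fraction remaining at end-expiration = e^(−Te/τ) = e^(−0.59/0.3709) = 0.2038 → 20.38%.

20.4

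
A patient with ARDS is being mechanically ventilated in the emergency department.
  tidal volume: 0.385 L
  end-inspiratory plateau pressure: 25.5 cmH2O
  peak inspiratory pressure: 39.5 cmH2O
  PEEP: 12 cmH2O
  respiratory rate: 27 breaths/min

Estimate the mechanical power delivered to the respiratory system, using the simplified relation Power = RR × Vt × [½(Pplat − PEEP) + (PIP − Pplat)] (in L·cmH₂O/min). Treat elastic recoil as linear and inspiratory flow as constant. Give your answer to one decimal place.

215.7

Per-breath work = Vt × [½(Pplat−PEEP) + (PIP−Pplat)] = 0.385 × [0.5×13.5 + 14.0] = 0.385 × 20.75 = 7.989 L·cmH2O.
Power = 27 × 7.989 = 215.7 L·cmH2O/min.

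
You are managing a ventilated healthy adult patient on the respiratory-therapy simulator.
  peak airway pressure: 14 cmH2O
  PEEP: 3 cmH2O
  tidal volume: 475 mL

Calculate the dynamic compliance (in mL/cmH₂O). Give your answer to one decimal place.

43.2

Dynamic compliance = Vt / (PIP − PEEP) = 475 / (14 − 3) = 475 / 11.0 = 43.182 mL/cmH2O.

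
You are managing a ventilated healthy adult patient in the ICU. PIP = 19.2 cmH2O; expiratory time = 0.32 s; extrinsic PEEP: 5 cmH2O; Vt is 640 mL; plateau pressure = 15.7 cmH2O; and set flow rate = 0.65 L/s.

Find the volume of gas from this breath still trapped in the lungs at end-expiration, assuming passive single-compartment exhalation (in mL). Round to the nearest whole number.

R = (PIP − Pplat)/V̇ = (19.2 − 15.7) / 0.65 = 3.5/0.65 = 5.385 cmH2O·s/L.
C = Vt/(Pplat − PEEP) = 640.0 / (15.7 − 5) = 640.0/10.7 = 59.813 mL/cmH2O.
τ = R × C = 5.385 × 0.05981 L/cmH2O = 0.3221 s.
Fraction remaining = e^(−Te/τ) = e^(−0.32/0.3221) = 0.3703.
Trapped volume = 640.0 × 0.3703 = 236.99 mL.

237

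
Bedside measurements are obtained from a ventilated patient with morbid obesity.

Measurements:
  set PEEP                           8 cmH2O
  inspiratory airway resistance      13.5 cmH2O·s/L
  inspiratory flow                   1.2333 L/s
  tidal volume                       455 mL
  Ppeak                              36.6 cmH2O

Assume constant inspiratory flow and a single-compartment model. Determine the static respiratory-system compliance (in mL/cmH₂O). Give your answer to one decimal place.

Equation of motion (constant flow): PIP = Vt/C + R·V̇ + PEEP.
Vt/C = PIP − R·V̇ − PEEP = 36.6 − 13.5×1.2333 − 8 = 36.6 − 16.65 − 8 = 11.95 cmH2O.
C = Vt / 11.95 = 455 / 11.95 = 38.075 mL/cmH2O.

38.1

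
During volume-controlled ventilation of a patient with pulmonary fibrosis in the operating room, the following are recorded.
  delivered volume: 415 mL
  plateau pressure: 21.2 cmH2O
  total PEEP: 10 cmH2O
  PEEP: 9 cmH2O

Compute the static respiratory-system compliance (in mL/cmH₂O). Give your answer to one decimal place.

37.1

End-expiratory occlusion gives total PEEP = 10 cmH2O (intrinsic PEEP = 10 − 9 = 1). Use total PEEP for the elastic gradient.
Cstat = Vt / (Pplat − PEEPtotal) = 415 / (21.2 − 10) = 415 / 11.2 = 37.054 mL/cmH2O.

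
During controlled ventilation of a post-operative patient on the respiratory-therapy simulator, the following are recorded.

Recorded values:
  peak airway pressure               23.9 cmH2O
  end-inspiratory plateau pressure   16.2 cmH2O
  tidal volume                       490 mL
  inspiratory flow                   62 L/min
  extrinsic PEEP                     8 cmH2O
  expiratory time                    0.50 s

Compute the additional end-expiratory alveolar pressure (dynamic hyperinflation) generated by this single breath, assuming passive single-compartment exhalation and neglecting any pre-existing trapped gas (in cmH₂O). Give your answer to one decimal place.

2.7

Flow: 62 L/min ÷ 60 = 1.0333 L/s.
R = (PIP − Pplat)/V̇ = (23.9 − 16.2) / 1.0333 = 7.7/1.0333 = 7.452 cmH2O·s/L.
C = Vt/(Pplat − PEEP) = 490.0 / (16.2 − 8) = 490.0/8.2 = 59.756 mL/cmH2O.
τ = R × C = 7.452 × 0.05976 L/cmH2O = 0.4453 s.
Fraction remaining = e^(−Te/τ) = e^(−0.50/0.4453) = 0.3254; trapped volume = 490.0 × 0.3254 = 159.45 mL.
Additional alveolar pressure from trapping ≈ V_trapped / C = 159.45 / 59.756 = 2.668 cmH2O.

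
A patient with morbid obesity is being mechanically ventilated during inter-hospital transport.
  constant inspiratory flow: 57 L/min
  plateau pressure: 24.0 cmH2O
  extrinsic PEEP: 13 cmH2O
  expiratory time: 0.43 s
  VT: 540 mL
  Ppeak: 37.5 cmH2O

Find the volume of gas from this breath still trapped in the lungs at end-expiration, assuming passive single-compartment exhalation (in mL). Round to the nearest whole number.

Flow: 57 L/min ÷ 60 = 0.95 L/s.
R = (PIP − Pplat)/V̇ = (37.5 − 24.0) / 0.95 = 13.5/0.95 = 14.211 cmH2O·s/L.
C = Vt/(Pplat − PEEP) = 540.0 / (24.0 − 13) = 540.0/11.0 = 49.091 mL/cmH2O.
τ = R × C = 14.211 × 0.04909 L/cmH2O = 0.6976 s.
Fraction remaining = e^(−Te/τ) = e^(−0.43/0.6976) = 0.5399.
Trapped volume = 540.0 × 0.5399 = 291.55 mL.

292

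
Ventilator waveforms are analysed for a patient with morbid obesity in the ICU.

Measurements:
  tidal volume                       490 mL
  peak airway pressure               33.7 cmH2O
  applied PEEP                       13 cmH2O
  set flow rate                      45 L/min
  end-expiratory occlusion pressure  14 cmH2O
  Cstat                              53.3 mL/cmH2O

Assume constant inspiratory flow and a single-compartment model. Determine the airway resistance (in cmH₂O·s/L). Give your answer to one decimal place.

14.0

Flow: 45 L/min ÷ 60 = 0.75 L/s.
Total PEEP = 14 cmH2O (set 13 + intrinsic 1); this is the baseline alveolar pressure.
Equation of motion (constant flow): PIP = Vt/C + R·V̇ + PEEP.
R·V̇ = PIP − Vt/C − PEEP = 33.7 − 490/53.3 − 14 = 33.7 − 9.193 − 14 = 10.507 cmH2O.
R = 10.507 / 0.75 = 14.009 cmH2O·s/L.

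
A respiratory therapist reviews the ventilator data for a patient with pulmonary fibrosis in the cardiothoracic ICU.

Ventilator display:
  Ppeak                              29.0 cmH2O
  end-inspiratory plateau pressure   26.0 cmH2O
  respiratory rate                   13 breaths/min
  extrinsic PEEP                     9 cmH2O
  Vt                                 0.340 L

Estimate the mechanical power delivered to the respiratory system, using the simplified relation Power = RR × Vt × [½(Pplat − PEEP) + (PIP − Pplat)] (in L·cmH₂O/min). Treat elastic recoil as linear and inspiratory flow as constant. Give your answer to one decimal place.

Per-breath work = Vt × [½(Pplat−PEEP) + (PIP−Pplat)] = 0.340 × [0.5×17.0 + 3.0] = 0.340 × 11.5 = 3.91 L·cmH2O.
Power = 13 × 3.91 = 50.83 L·cmH2O/min.

50.8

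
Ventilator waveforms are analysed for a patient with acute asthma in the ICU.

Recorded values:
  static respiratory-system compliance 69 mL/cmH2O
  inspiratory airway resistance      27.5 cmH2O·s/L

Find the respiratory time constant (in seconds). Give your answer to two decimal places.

1.90

τ = R × C = 27.5 × 69 mL/cmH2O = 27.5 × 0.069 L/cmH2O = 1.898 s.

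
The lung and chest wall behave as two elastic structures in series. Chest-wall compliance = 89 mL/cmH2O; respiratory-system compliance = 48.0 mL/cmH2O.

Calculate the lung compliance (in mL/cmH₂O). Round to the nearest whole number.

104

1/CL = 1/Crs − 1/Ccw.
1/CL = 1/48.0 − 1/89 = 0.009597.
CL = 104.2 mL/cmH2O.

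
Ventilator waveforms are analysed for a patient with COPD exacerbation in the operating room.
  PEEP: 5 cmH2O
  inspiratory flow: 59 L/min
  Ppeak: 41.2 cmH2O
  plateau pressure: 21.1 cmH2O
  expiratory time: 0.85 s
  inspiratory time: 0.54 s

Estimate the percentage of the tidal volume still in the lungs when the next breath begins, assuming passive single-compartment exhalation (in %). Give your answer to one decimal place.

Flow: 59 L/min ÷ 60 = 0.9833 L/s.
Vt = flow × Ti = 0.9833 L/s × 0.54 s × 1000 mL/L = 530.98 mL.
R = (PIP − Pplat)/V̇ = (41.2 − 21.1) / 0.9833 = 20.1/0.9833 = 20.441 cmH2O·s/L.
C = Vt/(Pplat − PEEP) = 530.98 / (21.1 − 5) = 530.98/16.1 = 32.98 mL/cmH2O.
τ = R × C = 20.441 × 0.03298 L/cmH2O = 0.6741 s.
Fraction remaining at end-expiration = e^(−Te/τ) = e^(−0.85/0.6741) = 0.2834 → 28.34%.

28.3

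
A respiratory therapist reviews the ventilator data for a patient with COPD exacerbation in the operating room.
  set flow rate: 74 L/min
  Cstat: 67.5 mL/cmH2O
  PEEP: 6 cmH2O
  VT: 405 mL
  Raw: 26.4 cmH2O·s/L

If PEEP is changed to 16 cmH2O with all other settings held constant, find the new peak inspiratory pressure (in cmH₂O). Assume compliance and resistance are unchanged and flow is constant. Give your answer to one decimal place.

54.6

Flow: 74 L/min ÷ 60 = 1.2333 L/s.
PIP = Vt/C + R·V̇ + PEEP (constant-flow equation of motion).
Only the baseline term changes: ΔPIP = ΔPEEP = 16 − 6 = 10.0 cmH2O.
Original PIP = 405/67.5 + 26.4×1.2333 + 6 = 44.559 cmH2O; new PIP = 44.559 + (10.0) = 54.559 cmH2O.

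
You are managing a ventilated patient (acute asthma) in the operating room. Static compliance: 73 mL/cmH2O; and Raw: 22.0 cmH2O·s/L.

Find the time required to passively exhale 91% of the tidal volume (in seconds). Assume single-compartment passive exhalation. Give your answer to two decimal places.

τ = R × C = 22.0 × 73 mL/cmH2O = 22.0 × 0.073 L/cmH2O = 1.606 s.
Exhaled fraction f = 1 − e^(−t/τ) → t = −τ·ln(1 − f) = −1.606·ln(0.09) = 3.867 s.

3.87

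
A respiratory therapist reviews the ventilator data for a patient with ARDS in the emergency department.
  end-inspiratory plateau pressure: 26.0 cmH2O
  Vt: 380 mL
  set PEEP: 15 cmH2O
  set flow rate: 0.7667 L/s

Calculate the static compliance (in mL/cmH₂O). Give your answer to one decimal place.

34.5

Cstat = Vt / (Pplat − PEEP) = 380 / (26.0 − 15) = 380 / 11.0 = 34.545 mL/cmH2O.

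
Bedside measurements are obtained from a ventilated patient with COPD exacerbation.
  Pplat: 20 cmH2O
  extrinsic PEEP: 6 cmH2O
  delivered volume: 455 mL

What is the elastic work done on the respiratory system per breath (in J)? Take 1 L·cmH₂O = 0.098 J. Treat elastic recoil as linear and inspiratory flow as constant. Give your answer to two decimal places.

0.31

Elastic work ≈ ½ × (Pplat − PEEP) × Vt = 0.5 × (20 − 6) × 0.455 L = 0.5 × 14.0 × 0.455 = 3.185 L·cmH2O.
× 0.098 J/(L·cmH2O) → 0.3121 J.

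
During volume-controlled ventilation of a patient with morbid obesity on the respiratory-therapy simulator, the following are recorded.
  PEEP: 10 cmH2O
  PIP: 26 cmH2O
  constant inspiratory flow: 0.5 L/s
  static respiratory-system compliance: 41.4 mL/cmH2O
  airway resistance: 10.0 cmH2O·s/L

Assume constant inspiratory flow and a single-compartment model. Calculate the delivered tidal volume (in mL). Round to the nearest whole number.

455

Equation of motion (constant flow): PIP = Vt/C + R·V̇ + PEEP.
Vt/C = PIP − R·V̇ − PEEP = 26 − 5.0 − 10 = 11.0 cmH2O.
Vt = C × 11.0 = 41.4 × 11.0 = 455.4 mL.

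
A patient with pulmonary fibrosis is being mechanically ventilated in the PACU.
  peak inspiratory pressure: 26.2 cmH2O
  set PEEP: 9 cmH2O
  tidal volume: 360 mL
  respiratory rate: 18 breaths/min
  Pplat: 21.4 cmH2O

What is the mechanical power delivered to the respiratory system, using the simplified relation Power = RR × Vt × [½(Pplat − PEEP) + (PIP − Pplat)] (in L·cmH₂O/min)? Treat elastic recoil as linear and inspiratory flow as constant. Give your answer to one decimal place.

71.3

Per-breath work = Vt × [½(Pplat−PEEP) + (PIP−Pplat)] = 0.360 × [0.5×12.4 + 4.8] = 0.360 × 11.0 = 3.96 L·cmH2O.
Power = 18 × 3.96 = 71.28 L·cmH2O/min.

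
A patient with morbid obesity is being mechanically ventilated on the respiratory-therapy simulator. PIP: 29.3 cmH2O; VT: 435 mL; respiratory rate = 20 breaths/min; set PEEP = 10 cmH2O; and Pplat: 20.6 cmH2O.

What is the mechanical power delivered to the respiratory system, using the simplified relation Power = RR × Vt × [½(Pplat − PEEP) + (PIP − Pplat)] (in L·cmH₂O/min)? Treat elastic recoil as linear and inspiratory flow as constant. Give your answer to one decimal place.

121.8

Per-breath work = Vt × [½(Pplat−PEEP) + (PIP−Pplat)] = 0.435 × [0.5×10.6 + 8.7] = 0.435 × 14.0 = 6.09 L·cmH2O.
Power = 20 × 6.09 = 121.8 L·cmH2O/min.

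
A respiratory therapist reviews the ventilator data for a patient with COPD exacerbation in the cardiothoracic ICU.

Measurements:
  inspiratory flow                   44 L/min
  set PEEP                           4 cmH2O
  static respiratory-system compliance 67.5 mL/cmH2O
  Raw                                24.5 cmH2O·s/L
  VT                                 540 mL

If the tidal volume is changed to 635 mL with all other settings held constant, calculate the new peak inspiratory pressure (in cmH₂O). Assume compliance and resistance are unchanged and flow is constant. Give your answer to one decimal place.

31.4

Flow: 44 L/min ÷ 60 = 0.7333 L/s.
PIP = Vt/C + R·V̇ + PEEP (constant-flow equation of motion).
Only the elastic term changes: ΔPIP = ΔVt / C = (635 − 540) / 67.5 = 1.407 cmH2O.
Original PIP = 540/67.5 + 24.5×0.7333 + 4 = 29.966 cmH2O; new PIP = 29.966 + (1.407) = 31.373 cmH2O.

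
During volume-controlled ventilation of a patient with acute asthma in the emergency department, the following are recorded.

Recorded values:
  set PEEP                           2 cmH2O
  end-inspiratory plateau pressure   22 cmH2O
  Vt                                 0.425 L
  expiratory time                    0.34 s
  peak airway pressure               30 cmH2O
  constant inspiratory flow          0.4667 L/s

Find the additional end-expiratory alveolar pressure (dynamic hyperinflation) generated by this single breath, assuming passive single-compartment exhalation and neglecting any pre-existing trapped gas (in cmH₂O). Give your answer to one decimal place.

R = (PIP − Pplat)/V̇ = (30 − 22) / 0.4667 = 8.0/0.4667 = 17.142 cmH2O·s/L.
C = Vt/(Pplat − PEEP) = 425.0 / (22 − 2) = 425.0/20.0 = 21.25 mL/cmH2O.
τ = R × C = 17.142 × 0.02125 L/cmH2O = 0.3643 s.
Fraction remaining = e^(−Te/τ) = e^(−0.34/0.3643) = 0.3933; trapped volume = 425.0 × 0.3933 = 167.15 mL.
Additional alveolar pressure from trapping ≈ V_trapped / C = 167.15 / 21.25 = 7.866 cmH2O.

7.9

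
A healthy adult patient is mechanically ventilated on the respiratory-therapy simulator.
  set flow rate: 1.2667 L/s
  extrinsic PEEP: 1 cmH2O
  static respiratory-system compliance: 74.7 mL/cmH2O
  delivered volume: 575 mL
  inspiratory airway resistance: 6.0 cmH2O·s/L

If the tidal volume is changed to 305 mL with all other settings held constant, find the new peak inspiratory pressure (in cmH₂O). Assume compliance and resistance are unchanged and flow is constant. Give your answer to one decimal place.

12.7

PIP = Vt/C + R·V̇ + PEEP (constant-flow equation of motion).
Only the elastic term changes: ΔPIP = ΔVt / C = (305 − 575) / 74.7 = -3.614 cmH2O.
Original PIP = 575/74.7 + 6.0×1.2667 + 1 = 16.298 cmH2O; new PIP = 16.298 + (-3.614) = 12.684 cmH2O.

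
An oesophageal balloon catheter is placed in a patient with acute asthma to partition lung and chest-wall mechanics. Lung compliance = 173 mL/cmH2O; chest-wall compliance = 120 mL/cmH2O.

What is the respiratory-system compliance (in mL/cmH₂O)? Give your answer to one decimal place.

Lung and chest wall are elastances in series: 1/Crs = 1/CL + 1/Ccw.
1/Crs = 1/173 + 1/120 = 0.01411.
Crs = 70.872 mL/cmH2O.

70.9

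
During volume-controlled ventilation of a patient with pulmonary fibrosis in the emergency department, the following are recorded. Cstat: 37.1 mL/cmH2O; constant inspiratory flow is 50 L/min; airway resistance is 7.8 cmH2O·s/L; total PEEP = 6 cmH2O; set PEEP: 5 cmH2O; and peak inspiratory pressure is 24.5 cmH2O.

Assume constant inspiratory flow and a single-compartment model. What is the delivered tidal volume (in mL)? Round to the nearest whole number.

Flow: 50 L/min ÷ 60 = 0.8333 L/s.
Total PEEP = 6 cmH2O (set 5 + intrinsic 1); this is the baseline alveolar pressure.
Equation of motion (constant flow): PIP = Vt/C + R·V̇ + PEEP.
Vt/C = PIP − R·V̇ − PEEP = 24.5 − 6.5 − 6 = 12.0 cmH2O.
Vt = C × 12.0 = 37.1 × 12.0 = 445.2 mL.

445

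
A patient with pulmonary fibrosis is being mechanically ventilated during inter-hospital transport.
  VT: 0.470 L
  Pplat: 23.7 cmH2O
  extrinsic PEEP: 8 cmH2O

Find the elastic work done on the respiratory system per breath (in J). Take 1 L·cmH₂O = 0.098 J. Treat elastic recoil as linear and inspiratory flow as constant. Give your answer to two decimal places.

0.36

Elastic work ≈ ½ × (Pplat − PEEP) × Vt = 0.5 × (23.7 − 8) × 0.470 L = 0.5 × 15.7 × 0.470 = 3.69 L·cmH2O.
× 0.098 J/(L·cmH2O) → 0.3616 J.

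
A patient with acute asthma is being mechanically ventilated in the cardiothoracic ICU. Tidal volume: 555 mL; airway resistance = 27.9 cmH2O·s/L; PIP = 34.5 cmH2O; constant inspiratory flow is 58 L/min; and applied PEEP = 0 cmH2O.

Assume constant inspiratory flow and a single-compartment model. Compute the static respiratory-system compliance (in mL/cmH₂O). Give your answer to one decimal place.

Flow: 58 L/min ÷ 60 = 0.9667 L/s.
Equation of motion (constant flow): PIP = Vt/C + R·V̇ + PEEP.
Vt/C = PIP − R·V̇ − PEEP = 34.5 − 27.9×0.9667 − 0 = 34.5 − 26.971 − 0 = 7.529 cmH2O.
C = Vt / 7.529 = 555 / 7.529 = 73.715 mL/cmH2O.

73.7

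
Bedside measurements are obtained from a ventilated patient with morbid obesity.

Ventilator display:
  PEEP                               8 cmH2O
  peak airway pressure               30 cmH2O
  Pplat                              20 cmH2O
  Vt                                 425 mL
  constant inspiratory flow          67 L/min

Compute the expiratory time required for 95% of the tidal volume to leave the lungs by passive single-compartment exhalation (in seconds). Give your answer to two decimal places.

0.95

Flow: 67 L/min ÷ 60 = 1.1167 L/s.
R = (PIP − Pplat)/V̇ = (30 − 20) / 1.1167 = 10.0/1.1167 = 8.955 cmH2O·s/L.
C = Vt/(Pplat − PEEP) = 425.0 / (20 − 8) = 425.0/12.0 = 35.417 mL/cmH2O.
τ = R × C = 8.955 × 0.03542 L/cmH2O = 0.3172 s.
t = −τ·ln(1 − 0.95) = −0.3172·ln(0.05) = 0.9502 s.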